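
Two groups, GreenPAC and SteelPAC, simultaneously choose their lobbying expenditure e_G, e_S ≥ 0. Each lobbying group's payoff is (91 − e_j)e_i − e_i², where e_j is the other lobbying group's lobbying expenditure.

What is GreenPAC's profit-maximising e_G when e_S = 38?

26.5

GreenPAC's payoff is (91 − e_S)e_G − e_G².
∂π/∂e_G = 91 − e_S − 2e_G = 0, so e_G = 45.5 − 0.5e_S.
At e_S = 38: e_G = 45.5 − 0.5·38 = 26.5.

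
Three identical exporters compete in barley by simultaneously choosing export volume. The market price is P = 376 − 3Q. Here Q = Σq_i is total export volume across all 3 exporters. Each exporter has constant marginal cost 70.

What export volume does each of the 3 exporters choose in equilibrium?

A representative exporter's profit is π_i = q_i(376 − 3Q) − 70q_i, with Q = q_i + Σ_{j≠i} q_j.
First-order condition: 306 − 6q_i − 3Σ_{j≠i} q_j = 0.
With identical exporters, set every q_j = q: then 306 − 6q − 6q = 0, i.e. q = 306/12 = 25.5.

25.5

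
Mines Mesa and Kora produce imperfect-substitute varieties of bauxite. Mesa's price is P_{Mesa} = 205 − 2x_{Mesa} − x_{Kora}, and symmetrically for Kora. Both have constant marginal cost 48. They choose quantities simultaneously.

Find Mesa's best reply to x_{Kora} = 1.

Mine Mesa's profit: π = x_{Mesa}(205 − 2x_{Mesa} − x_{Kora}) − 48x_{Mesa}.
∂π/∂x_{Mesa} = 157 − 4x_{Mesa} − x_{Kora} = 0 ⇒ x_{Mesa} = 39.25 − 0.25x_{Kora}.
At x_{Kora} = 1: x_{Mesa} = 39.25 − 0.25·1 = 39.

39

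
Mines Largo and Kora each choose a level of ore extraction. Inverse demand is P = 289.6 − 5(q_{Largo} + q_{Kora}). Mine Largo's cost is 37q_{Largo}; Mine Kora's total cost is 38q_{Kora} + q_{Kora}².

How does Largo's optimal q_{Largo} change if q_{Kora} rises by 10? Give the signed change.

Mine Largo's profit: π = q_{Largo}(289.6 − 5(q_{Largo} + q_{Kora})) − 37q_{Largo}.
∂π/∂q_{Largo} = 252.6 − 10q_{Largo} − 5q_{Kora} = 0, so q_{Largo} = 25.26 − 0.5q_{Kora}.
The reaction-function slope is −0.5, so a 10-unit rise in q_{Kora} moves q_{Largo} by −0.5 × 10 = −5. Largo's best response falls — the actions are strategic substitutes.

-5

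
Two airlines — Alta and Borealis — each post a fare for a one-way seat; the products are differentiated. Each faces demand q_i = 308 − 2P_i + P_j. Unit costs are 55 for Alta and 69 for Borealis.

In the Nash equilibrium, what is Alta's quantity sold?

172.4

Alta's profit: π = (P_{Alta} − 55)(308 − 2P_{Alta} + P_{Borealis}).
∂π/∂P_{Alta} = 418 − 4P_{Alta} + P_{Borealis} = 0 ⇒ P_{Alta} = 104.5 + 0.25P_{Borealis}.
Similarly P_{Borealis} = 111.5 + 0.25P_{Alta}.
Plugging P_{Borealis} into Alta's best response: P_{Alta} = 104.5 + 0.25(111.5 + 0.25P_{Alta}) ⇒ 0.9375P_{Alta} = 132.375, so P_{Alta} = 141.2.
Then P_{Borealis} = 111.5 + 0.25·141.2 = 146.8.
q_{Alta} = 308 − 2·141.2 + 146.8 = 172.4.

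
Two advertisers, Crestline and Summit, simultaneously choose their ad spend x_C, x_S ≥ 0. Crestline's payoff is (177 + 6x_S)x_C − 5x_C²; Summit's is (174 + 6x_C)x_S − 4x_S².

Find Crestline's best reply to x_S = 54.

50.1

Expanding Crestline's payoff: 177x_C + 6x_Sx_C − 5x_C².
∂π/∂x_C = 177 + 6x_S − 10x_C = 0, so x_C = 17.7 + 0.6x_S.
At x_S = 54: x_C = 17.7 + 0.6·54 = 50.1.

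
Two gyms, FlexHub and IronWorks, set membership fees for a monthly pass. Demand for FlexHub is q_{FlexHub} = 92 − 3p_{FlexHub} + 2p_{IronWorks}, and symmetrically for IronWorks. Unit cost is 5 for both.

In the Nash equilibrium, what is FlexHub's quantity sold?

65.25

FlexHub's profit: π = (p_{FlexHub} − 5)(92 − 3p_{FlexHub} + 2p_{IronWorks}).
∂π/∂p_{FlexHub} = 107 − 6p_{FlexHub} + 2p_{IronWorks} = 0 ⇒ p_{FlexHub} = 107/6 + (1/3)p_{IronWorks}.
The game is symmetric, so in equilibrium p_{IronWorks} = p_{FlexHub}: the reaction function gives (2/3)p_{FlexHub} = 107/6, hence p_{FlexHub} = 26.75.
q_{FlexHub} = 92 − 3·26.75 + 2·26.75 = 65.25.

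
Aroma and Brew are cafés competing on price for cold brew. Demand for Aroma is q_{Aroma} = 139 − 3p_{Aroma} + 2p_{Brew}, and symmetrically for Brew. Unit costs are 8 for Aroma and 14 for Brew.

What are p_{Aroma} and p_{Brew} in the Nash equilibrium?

41.875, 44.125

Aroma's profit: π = (p_{Aroma} − 8)(139 − 3p_{Aroma} + 2p_{Brew}).
∂π/∂p_{Aroma} = 163 − 6p_{Aroma} + 2p_{Brew} = 0 ⇒ p_{Aroma} = 163/6 + (1/3)p_{Brew}.
Similarly p_{Brew} = 181/6 + (1/3)p_{Aroma}.
Substituting the second reaction function into the first: p_{Aroma} = 163/6 + (1/3)(181/6 + (1/3)p_{Aroma}), which gives (8/9)p_{Aroma} = 335/9 ⇒ p_{Aroma} = 41.875.
Then p_{Brew} = 181/6 + (1/3)·41.875 = 44.125.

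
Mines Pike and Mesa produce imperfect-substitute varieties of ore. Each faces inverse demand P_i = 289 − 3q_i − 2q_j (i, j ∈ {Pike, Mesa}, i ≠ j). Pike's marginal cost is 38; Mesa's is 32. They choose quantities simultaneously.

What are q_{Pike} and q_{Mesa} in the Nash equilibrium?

31, 32.5

Mine Pike's profit: π = q_{Pike}(289 − 3q_{Pike} − 2q_{Mesa}) − 38q_{Pike}.
∂π/∂q_{Pike} = 251 − 6q_{Pike} − 2q_{Mesa} = 0 ⇒ q_{Pike} = 251/6 − (1/3)q_{Mesa}.
Similarly q_{Mesa} = 257/6 − (1/3)q_{Pike}.
Solving the two reaction functions simultaneously: (1 − (−1/3)(−1/3))q_{Pike} = 251/6 − (1/3)·(257/6), so (8/9)q_{Pike} = 248/9 and q_{Pike} = 31.
Then q_{Mesa} = 257/6 − (1/3)·31 = 32.5.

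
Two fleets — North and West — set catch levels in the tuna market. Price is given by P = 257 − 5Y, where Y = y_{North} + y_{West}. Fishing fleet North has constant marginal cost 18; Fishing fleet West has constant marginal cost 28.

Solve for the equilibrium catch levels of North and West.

16.6, 14.6

Fishing fleet North's profit: π = y_{North}(257 − 5(y_{North} + y_{West})) − 18y_{North}.
∂π/∂y_{North} = 239 − 10y_{North} − 5y_{West} = 0, so y_{North} = 23.9 − 0.5y_{West}.
By the same steps for West: y_{West} = 22.9 − 0.5y_{North}.
Solving the two reaction functions simultaneously: (1 − (−0.5)(−0.5))y_{North} = 23.9 − 0.5·22.9, so 0.75y_{North} = 12.45 and y_{North} = 16.6.
Then y_{West} = 22.9 − 0.5·16.6 = 14.6.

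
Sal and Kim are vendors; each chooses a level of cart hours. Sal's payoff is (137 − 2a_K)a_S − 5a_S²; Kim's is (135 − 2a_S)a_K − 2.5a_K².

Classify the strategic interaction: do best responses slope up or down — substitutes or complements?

Expanding Sal's payoff: 137a_S − 2a_Ka_S − 5a_S².
∂π/∂a_S = 137 − 2a_K − 10a_S = 0, so a_S = 13.7 − 0.2a_K.
The best-response slope da_S/da_K = −0.2 < 0: the reaction function is downward-sloping, so the choices are strategic substitutes.

strategic substitutes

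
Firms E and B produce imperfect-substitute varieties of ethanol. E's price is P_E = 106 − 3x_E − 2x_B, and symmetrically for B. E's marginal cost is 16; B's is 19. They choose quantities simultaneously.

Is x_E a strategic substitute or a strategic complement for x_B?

strategic substitutes

Firm E's profit: π = x_E(106 − 3x_E − 2x_B) − 16x_E.
∂π/∂x_E = 90 − 6x_E − 2x_B = 0 ⇒ x_E = 15 − (1/3)x_B.
The best-response slope dx_E/dx_B = −1/3 < 0: the reaction function is downward-sloping, so the choices are strategic substitutes.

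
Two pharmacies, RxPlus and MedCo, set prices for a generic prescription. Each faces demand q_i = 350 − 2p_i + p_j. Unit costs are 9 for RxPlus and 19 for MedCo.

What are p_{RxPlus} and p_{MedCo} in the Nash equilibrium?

124, 128

RxPlus's profit: π = (p_{RxPlus} − 9)(350 − 2p_{RxPlus} + p_{MedCo}).
∂π/∂p_{RxPlus} = 368 − 4p_{RxPlus} + p_{MedCo} = 0 ⇒ p_{RxPlus} = 92 + 0.25p_{MedCo}.
Similarly p_{MedCo} = 97 + 0.25p_{RxPlus}.
Solving the two reaction functions simultaneously: (1 − (0.25)(0.25))p_{RxPlus} = 92 + 0.25·97, so 0.9375p_{RxPlus} = 116.25 and p_{RxPlus} = 124.
Then p_{MedCo} = 97 + 0.25·124 = 128.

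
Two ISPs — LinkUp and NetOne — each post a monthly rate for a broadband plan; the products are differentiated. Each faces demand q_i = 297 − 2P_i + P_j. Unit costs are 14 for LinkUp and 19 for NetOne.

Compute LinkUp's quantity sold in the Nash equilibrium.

190

LinkUp's profit: π = (P_{LinkUp} − 14)(297 − 2P_{LinkUp} + P_{NetOne}).
∂π/∂P_{LinkUp} = 325 − 4P_{LinkUp} + P_{NetOne} = 0 ⇒ P_{LinkUp} = 81.25 + 0.25P_{NetOne}.
Similarly P_{NetOne} = 83.75 + 0.25P_{LinkUp}.
Plugging P_{NetOne} into LinkUp's best response: P_{LinkUp} = 81.25 + 0.25(83.75 + 0.25P_{LinkUp}) ⇒ 0.9375P_{LinkUp} = 102.1875, so P_{LinkUp} = 109.
Then P_{NetOne} = 83.75 + 0.25·109 = 111.
q_{LinkUp} = 297 − 2·109 + 111 = 190.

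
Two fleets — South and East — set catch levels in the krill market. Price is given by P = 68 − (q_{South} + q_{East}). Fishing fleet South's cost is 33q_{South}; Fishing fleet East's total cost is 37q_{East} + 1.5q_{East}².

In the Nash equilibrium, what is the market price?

49

Fishing fleet South's profit: π = q_{South}(68 − (q_{South} + q_{East})) − 33q_{South}.
∂π/∂q_{South} = 35 − 2q_{South} − q_{East} = 0, so q_{South} = 17.5 − 0.5q_{East}.
For East: ∂π/∂q_{East} = 31 − 5q_{East} − q_{South} = 0 ⇒ q_{East} = 6.2 − 0.2q_{South}.
Plugging q_{East} into South's best response: q_{South} = 17.5 − 0.5(6.2 − 0.2q_{South}) ⇒ 0.9q_{South} = 14.4, so q_{South} = 16.
Then q_{East} = 6.2 − 0.2·16 = 3.
Equilibrium price: P = 68 − 19 = 49.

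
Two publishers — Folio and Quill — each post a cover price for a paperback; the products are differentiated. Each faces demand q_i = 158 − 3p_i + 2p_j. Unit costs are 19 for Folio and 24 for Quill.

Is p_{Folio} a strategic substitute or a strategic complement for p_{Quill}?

Folio's profit: π = (p_{Folio} − 19)(158 − 3p_{Folio} + 2p_{Quill}).
∂π/∂p_{Folio} = 215 − 6p_{Folio} + 2p_{Quill} = 0 ⇒ p_{Folio} = 215/6 + (1/3)p_{Quill}.
The best-response slope dp_{Folio}/dp_{Quill} = 1/3 > 0: the reaction function is upward-sloping, so the choices are strategic complements.

strategic complements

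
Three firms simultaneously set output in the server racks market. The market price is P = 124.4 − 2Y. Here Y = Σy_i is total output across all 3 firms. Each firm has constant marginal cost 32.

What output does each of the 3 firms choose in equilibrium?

A representative firm's profit is π_i = y_i(124.4 − 2Y) − 32y_i, with Y = y_i + Σ_{j≠i} y_j.
First-order condition: 92.4 − 4y_i − 2Σ_{j≠i} y_j = 0.
In a symmetric equilibrium every firm chooses the same y, so Σ_{j≠i} y_j = 2y. The condition becomes 92.4 − 8y = 0, giving y = 92.4/8 = 11.55.

11.55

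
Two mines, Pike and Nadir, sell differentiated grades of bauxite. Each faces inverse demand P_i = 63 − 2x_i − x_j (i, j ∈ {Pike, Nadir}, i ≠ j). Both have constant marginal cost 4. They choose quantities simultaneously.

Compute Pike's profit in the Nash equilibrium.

278.48

Mine Pike's profit: π = x_{Pike}(63 − 2x_{Pike} − x_{Nadir}) − 4x_{Pike}.
∂π/∂x_{Pike} = 59 − 4x_{Pike} − x_{Nadir} = 0 ⇒ x_{Pike} = 14.75 − 0.25x_{Nadir}.
By symmetry x_{Nadir} = x_{Pike}; substituting into the reaction function, 1.25x_{Pike} = 14.75 and x_{Pike} = 11.8.
P_{Pike} = 63 − 2·11.8 − 11.8 = 27.6.
Profit = (27.6 − 4)·11.8 = 278.48.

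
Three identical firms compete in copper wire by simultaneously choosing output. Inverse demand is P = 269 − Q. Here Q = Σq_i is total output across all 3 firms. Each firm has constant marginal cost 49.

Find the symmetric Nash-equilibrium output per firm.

55

A representative firm's profit is π_i = q_i(269 − Q) − 49q_i, with Q = q_i + Σ_{j≠i} q_j.
First-order condition: 220 − 2q_i − Σ_{j≠i} q_j = 0.
With identical firms, set every q_j = q: then 220 − 2q − 2q = 0, i.e. q = 220/4 = 55.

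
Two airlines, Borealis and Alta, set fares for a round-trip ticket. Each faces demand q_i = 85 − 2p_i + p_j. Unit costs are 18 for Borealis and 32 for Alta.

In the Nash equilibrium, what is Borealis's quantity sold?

48.4

Borealis's profit: π = (p_{Borealis} − 18)(85 − 2p_{Borealis} + p_{Alta}).
∂π/∂p_{Borealis} = 121 − 4p_{Borealis} + p_{Alta} = 0 ⇒ p_{Borealis} = 30.25 + 0.25p_{Alta}.
Similarly p_{Alta} = 37.25 + 0.25p_{Borealis}.
Solving the two reaction functions simultaneously: (1 − (0.25)(0.25))p_{Borealis} = 30.25 + 0.25·37.25, so 0.9375p_{Borealis} = 39.5625 and p_{Borealis} = 42.2.
Then p_{Alta} = 37.25 + 0.25·42.2 = 47.8.
q_{Borealis} = 85 − 2·42.2 + 47.8 = 48.4.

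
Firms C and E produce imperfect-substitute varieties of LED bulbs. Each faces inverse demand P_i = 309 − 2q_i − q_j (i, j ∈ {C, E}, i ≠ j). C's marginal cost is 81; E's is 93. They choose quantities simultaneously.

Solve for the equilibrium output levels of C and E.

Firm C's profit: π = q_C(309 − 2q_C − q_E) − 81q_C.
∂π/∂q_C = 228 − 4q_C − q_E = 0 ⇒ q_C = 57 − 0.25q_E.
Similarly q_E = 54 − 0.25q_C.
Solving the two reaction functions simultaneously: (1 − (−0.25)(−0.25))q_C = 57 − 0.25·54, so 0.9375q_C = 43.5 and q_C = 46.4.
Then q_E = 54 − 0.25·46.4 = 42.4.

46.4, 42.4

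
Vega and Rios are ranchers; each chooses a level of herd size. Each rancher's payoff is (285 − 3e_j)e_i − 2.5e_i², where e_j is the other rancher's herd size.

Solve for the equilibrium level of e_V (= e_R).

Vega's payoff is (285 − 3e_R)e_V − 2.5e_V².
∂π/∂e_V = 285 − 3e_R − 5e_V = 0, so e_V = 57 − 0.6e_R.
The game is symmetric, so in equilibrium e_R = e_V: the reaction function gives 1.6e_V = 57, hence e_V = 35.625.

35.625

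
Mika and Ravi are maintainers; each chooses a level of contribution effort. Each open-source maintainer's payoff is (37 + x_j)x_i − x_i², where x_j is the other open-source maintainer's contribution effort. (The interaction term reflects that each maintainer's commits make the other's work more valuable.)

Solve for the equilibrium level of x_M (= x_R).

37

Mika's payoff is (37 + x_R)x_M − x_M².
∂π/∂x_M = 37 + x_R − 2x_M = 0, so x_M = 18.5 + 0.5x_R.
Setting x_M = x_R in the reaction function: x_M = 18.5 + 0.5x_M, so x_M = 18.5 / 0.5 = 37.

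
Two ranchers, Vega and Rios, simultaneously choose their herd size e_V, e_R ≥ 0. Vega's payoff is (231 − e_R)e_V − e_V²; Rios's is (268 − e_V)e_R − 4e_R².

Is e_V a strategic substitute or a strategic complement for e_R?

strategic substitutes

Expanding Vega's payoff: 231e_V − e_Re_V − e_V².
∂π/∂e_V = 231 − e_R − 2e_V = 0, so e_V = 115.5 − 0.5e_R.
The best-response slope de_V/de_R = −0.5 < 0: the reaction function is downward-sloping, so the choices are strategic substitutes.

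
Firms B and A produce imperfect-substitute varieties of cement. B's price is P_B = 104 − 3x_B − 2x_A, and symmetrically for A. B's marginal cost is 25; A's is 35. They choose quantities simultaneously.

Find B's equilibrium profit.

330.75

Firm B's profit: π = x_B(104 − 3x_B − 2x_A) − 25x_B.
∂π/∂x_B = 79 − 6x_B − 2x_A = 0 ⇒ x_B = 79/6 − (1/3)x_A.
Similarly x_A = 11.5 − (1/3)x_B.
Substituting the second reaction function into the first: x_B = 79/6 − (1/3)(11.5 − (1/3)x_B), which gives (8/9)x_B = 28/3 ⇒ x_B = 10.5.
Then x_A = 11.5 − (1/3)·10.5 = 8.
P_B = 104 − 3·10.5 − 2·8 = 56.5.
Profit = (56.5 − 25)·10.5 = 330.75.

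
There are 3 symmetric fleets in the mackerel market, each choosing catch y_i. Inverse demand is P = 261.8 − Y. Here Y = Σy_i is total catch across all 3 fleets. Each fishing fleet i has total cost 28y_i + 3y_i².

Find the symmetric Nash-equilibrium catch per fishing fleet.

A representative fishing fleet's profit is π_i = y_i(261.8 − Y) − 28y_i − 3y_i², with Y = y_i + Σ_{j≠i} y_j.
First-order condition: 233.8 − 8y_i − Σ_{j≠i} y_j = 0.
Imposing symmetry (y_j = y for all j) turns Σ_{j≠i} y_j into 2y, so 233.8 = 10y and y = 23.38.

23.38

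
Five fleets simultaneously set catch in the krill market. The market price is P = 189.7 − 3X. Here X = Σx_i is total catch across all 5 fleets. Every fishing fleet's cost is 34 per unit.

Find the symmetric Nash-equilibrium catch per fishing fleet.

A representative fishing fleet's profit is π_i = x_i(189.7 − 3X) − 34x_i, with X = x_i + Σ_{j≠i} x_j.
First-order condition: 155.7 − 6x_i − 3Σ_{j≠i} x_j = 0.
In a symmetric equilibrium every fishing fleet chooses the same x, so Σ_{j≠i} x_j = 4x. The condition becomes 155.7 − 18x = 0, giving x = 155.7/18 = 8.65.

8.65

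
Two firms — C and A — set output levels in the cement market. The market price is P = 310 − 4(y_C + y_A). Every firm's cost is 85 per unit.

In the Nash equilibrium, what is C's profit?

1406.25

Firm C's profit: π = y_C(310 − 4(y_C + y_A)) − 85y_C.
∂π/∂y_C = 225 − 8y_C − 4y_A = 0, so y_C = 28.125 − 0.5y_A.
The game is symmetric, so in equilibrium y_A = y_C: the reaction function gives 1.5y_C = 28.125, hence y_C = 18.75.
Price P = 310 − 4·37.5 = 160.
C's profit: (160 − 85)·18.75 = 1406.25.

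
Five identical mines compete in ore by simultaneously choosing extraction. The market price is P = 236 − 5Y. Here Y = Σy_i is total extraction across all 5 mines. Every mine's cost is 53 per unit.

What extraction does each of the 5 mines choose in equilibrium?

A representative mine's profit is π_i = y_i(236 − 5Y) − 53y_i, with Y = y_i + Σ_{j≠i} y_j.
First-order condition: 183 − 10y_i − 5Σ_{j≠i} y_j = 0.
Imposing symmetry (y_j = y for all j) turns Σ_{j≠i} y_j into 4y, so 183 = 30y and y = 6.1.

6.1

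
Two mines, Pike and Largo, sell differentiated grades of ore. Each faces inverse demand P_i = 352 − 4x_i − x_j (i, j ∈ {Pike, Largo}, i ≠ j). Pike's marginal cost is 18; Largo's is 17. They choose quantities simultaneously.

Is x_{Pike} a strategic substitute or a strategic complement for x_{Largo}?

Mine Pike's profit: π = x_{Pike}(352 − 4x_{Pike} − x_{Largo}) − 18x_{Pike}.
∂π/∂x_{Pike} = 334 − 8x_{Pike} − x_{Largo} = 0 ⇒ x_{Pike} = 41.75 − 0.125x_{Largo}.
The best-response slope dx_{Pike}/dx_{Largo} = −0.125 < 0: the reaction function is downward-sloping, so the choices are strategic substitutes.

strategic substitutes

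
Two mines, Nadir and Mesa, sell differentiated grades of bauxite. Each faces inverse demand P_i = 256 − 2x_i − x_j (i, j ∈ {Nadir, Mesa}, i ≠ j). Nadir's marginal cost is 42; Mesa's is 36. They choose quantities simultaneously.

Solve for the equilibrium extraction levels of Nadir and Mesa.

42.4, 44.4

Mine Nadir's profit: π = x_{Nadir}(256 − 2x_{Nadir} − x_{Mesa}) − 42x_{Nadir}.
∂π/∂x_{Nadir} = 214 − 4x_{Nadir} − x_{Mesa} = 0 ⇒ x_{Nadir} = 53.5 − 0.25x_{Mesa}.
Similarly x_{Mesa} = 55 − 0.25x_{Nadir}.
Substituting the second reaction function into the first: x_{Nadir} = 53.5 − 0.25(55 − 0.25x_{Nadir}), which gives 0.9375x_{Nadir} = 39.75 ⇒ x_{Nadir} = 42.4.
Then x_{Mesa} = 55 − 0.25·42.4 = 44.4.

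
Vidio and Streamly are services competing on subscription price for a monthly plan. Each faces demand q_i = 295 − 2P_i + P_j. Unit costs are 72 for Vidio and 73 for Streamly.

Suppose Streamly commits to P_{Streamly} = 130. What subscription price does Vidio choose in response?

142.25

Vidio's profit: π = (P_{Vidio} − 72)(295 − 2P_{Vidio} + P_{Streamly}).
∂π/∂P_{Vidio} = 439 − 4P_{Vidio} + P_{Streamly} = 0 ⇒ P_{Vidio} = 109.75 + 0.25P_{Streamly}.
At P_{Streamly} = 130: P_{Vidio} = 109.75 + 0.25·130 = 142.25.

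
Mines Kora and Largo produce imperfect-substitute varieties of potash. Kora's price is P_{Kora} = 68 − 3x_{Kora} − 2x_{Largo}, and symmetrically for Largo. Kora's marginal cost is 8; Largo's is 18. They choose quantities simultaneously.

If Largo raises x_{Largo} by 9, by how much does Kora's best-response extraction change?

-3

Mine Kora's profit: π = x_{Kora}(68 − 3x_{Kora} − 2x_{Largo}) − 8x_{Kora}.
∂π/∂x_{Kora} = 60 − 6x_{Kora} − 2x_{Largo} = 0 ⇒ x_{Kora} = 10 − (1/3)x_{Largo}.
The reaction-function slope is −1/3, so a 9-unit rise in x_{Largo} moves x_{Kora} by −1/3 × 9 = −3. Kora's best response falls — the actions are strategic substitutes.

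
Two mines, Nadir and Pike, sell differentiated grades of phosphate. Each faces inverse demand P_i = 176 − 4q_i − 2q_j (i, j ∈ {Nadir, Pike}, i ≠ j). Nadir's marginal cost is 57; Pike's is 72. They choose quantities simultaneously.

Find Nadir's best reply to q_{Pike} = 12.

11.875

Mine Nadir's profit: π = q_{Nadir}(176 − 4q_{Nadir} − 2q_{Pike}) − 57q_{Nadir}.
∂π/∂q_{Nadir} = 119 − 8q_{Nadir} − 2q_{Pike} = 0 ⇒ q_{Nadir} = 14.875 − 0.25q_{Pike}.
At q_{Pike} = 12: q_{Nadir} = 14.875 − 0.25·12 = 11.875.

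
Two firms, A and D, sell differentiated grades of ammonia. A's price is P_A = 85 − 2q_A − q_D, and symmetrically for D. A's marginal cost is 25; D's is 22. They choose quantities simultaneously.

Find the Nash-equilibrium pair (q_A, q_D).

Firm A's profit: π = q_A(85 − 2q_A − q_D) − 25q_A.
∂π/∂q_A = 60 − 4q_A − q_D = 0 ⇒ q_A = 15 − 0.25q_D.
Similarly q_D = 15.75 − 0.25q_A.
Substituting the second reaction function into the first: q_A = 15 − 0.25(15.75 − 0.25q_A), which gives 0.9375q_A = 11.0625 ⇒ q_A = 11.8.
Then q_D = 15.75 − 0.25·11.8 = 12.8.

11.8, 12.8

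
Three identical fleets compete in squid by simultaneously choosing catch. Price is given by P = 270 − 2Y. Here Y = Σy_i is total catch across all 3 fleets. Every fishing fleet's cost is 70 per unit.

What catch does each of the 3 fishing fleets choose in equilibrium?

A representative fishing fleet's profit is π_i = y_i(270 − 2Y) − 70y_i, with Y = y_i + Σ_{j≠i} y_j.
First-order condition: 200 − 4y_i − 2Σ_{j≠i} y_j = 0.
With identical fishing fleets, set every y_j = y: then 200 − 4y − 4y = 0, i.e. y = 200/8 = 25.

25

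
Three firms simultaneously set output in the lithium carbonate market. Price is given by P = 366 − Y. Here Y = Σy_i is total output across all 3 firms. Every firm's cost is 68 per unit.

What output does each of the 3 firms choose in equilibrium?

A representative firm's profit is π_i = y_i(366 − Y) − 68y_i, with Y = y_i + Σ_{j≠i} y_j.
First-order condition: 298 − 2y_i − Σ_{j≠i} y_j = 0.
With identical firms, set every y_j = y: then 298 − 2y − 2y = 0, i.e. y = 298/4 = 74.5.

74.5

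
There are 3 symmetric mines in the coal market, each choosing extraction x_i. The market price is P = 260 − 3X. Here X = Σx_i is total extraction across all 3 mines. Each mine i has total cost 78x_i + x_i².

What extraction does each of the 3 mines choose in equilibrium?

A representative mine's profit is π_i = x_i(260 − 3X) − 78x_i − x_i², with X = x_i + Σ_{j≠i} x_j.
First-order condition: 182 − 8x_i − 3Σ_{j≠i} x_j = 0.
In a symmetric equilibrium every mine chooses the same x, so Σ_{j≠i} x_j = 2x. The condition becomes 182 − 14x = 0, giving x = 182/14 = 13.

13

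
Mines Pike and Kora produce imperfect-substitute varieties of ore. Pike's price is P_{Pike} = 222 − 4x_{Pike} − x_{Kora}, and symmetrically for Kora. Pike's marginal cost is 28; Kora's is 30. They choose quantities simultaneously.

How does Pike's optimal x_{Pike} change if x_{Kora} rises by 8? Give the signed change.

-1

Mine Pike's profit: π = x_{Pike}(222 − 4x_{Pike} − x_{Kora}) − 28x_{Pike}.
∂π/∂x_{Pike} = 194 − 8x_{Pike} − x_{Kora} = 0 ⇒ x_{Pike} = 24.25 − 0.125x_{Kora}.
The reaction-function slope is −0.125, so an 8-unit rise in x_{Kora} moves x_{Pike} by −0.125 × 8 = −1. Pike's best response falls — the actions are strategic substitutes.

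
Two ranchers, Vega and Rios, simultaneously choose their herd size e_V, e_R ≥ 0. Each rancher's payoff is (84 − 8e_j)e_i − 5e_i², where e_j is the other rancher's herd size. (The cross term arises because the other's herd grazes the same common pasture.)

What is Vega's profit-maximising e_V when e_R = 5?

4.4

Vega's payoff is (84 − 8e_R)e_V − 5e_V².
∂π/∂e_V = 84 − 8e_R − 10e_V = 0, so e_V = 8.4 − 0.8e_R.
At e_R = 5: e_V = 8.4 − 0.8·5 = 4.4.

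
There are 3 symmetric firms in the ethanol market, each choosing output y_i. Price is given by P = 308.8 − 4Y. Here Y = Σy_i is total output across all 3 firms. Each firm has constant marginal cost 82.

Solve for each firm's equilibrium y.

14.175

A representative firm's profit is π_i = y_i(308.8 − 4Y) − 82y_i, with Y = y_i + Σ_{j≠i} y_j.
First-order condition: 226.8 − 8y_i − 4Σ_{j≠i} y_j = 0.
Imposing symmetry (y_j = y for all j) turns Σ_{j≠i} y_j into 2y, so 226.8 = 16y and y = 14.175.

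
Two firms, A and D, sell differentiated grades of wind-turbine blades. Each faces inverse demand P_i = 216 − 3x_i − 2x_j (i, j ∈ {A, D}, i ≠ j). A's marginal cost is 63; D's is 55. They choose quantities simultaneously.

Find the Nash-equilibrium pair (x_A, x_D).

18.625, 20.625

Firm A's profit: π = x_A(216 − 3x_A − 2x_D) − 63x_A.
∂π/∂x_A = 153 − 6x_A − 2x_D = 0 ⇒ x_A = 25.5 − (1/3)x_D.
Similarly x_D = 161/6 − (1/3)x_A.
Solving the two reaction functions simultaneously: (1 − (−1/3)(−1/3))x_A = 25.5 − (1/3)·(161/6), so (8/9)x_A = 149/9 and x_A = 18.625.
Then x_D = 161/6 − (1/3)·18.625 = 20.625.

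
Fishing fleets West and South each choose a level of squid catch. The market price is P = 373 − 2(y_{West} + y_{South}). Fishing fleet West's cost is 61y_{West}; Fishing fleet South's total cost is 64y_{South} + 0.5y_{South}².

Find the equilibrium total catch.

Fishing fleet West's profit: π = y_{West}(373 − 2(y_{West} + y_{South})) − 61y_{West}.
∂π/∂y_{West} = 312 − 4y_{West} − 2y_{South} = 0, so y_{West} = 78 − 0.5y_{South}.
For South: ∂π/∂y_{South} = 309 − 5y_{South} − 2y_{West} = 0 ⇒ y_{South} = 61.8 − 0.4y_{West}.
Solving the two reaction functions simultaneously: (1 − (−0.5)(−0.4))y_{West} = 78 − 0.5·61.8, so 0.8y_{West} = 47.1 and y_{West} = 58.875.
Then y_{South} = 61.8 − 0.4·58.875 = 38.25.
Total catch: 58.875 + 38.25 = 97.125.

97.125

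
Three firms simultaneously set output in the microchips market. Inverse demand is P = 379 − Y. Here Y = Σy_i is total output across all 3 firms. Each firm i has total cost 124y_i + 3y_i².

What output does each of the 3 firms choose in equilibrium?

25.5

A representative firm's profit is π_i = y_i(379 − Y) − 124y_i − 3y_i², with Y = y_i + Σ_{j≠i} y_j.
First-order condition: 255 − 8y_i − Σ_{j≠i} y_j = 0.
With identical firms, set every y_j = y: then 255 − 8y − 2y = 0, i.e. y = 255/10 = 25.5.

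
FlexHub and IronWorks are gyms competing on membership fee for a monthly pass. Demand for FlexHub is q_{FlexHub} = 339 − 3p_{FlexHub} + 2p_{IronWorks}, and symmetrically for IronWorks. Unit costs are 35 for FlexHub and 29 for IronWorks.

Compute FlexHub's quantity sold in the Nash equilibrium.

224.625

FlexHub's profit: π = (p_{FlexHub} − 35)(339 − 3p_{FlexHub} + 2p_{IronWorks}).
∂π/∂p_{FlexHub} = 444 − 6p_{FlexHub} + 2p_{IronWorks} = 0 ⇒ p_{FlexHub} = 74 + (1/3)p_{IronWorks}.
Similarly p_{IronWorks} = 71 + (1/3)p_{FlexHub}.
Plugging p_{IronWorks} into FlexHub's best response: p_{FlexHub} = 74 + (1/3)(71 + (1/3)p_{FlexHub}) ⇒ (8/9)p_{FlexHub} = 293/3, so p_{FlexHub} = 109.875.
Then p_{IronWorks} = 71 + (1/3)·109.875 = 107.625.
q_{FlexHub} = 339 − 3·109.875 + 2·107.625 = 224.625.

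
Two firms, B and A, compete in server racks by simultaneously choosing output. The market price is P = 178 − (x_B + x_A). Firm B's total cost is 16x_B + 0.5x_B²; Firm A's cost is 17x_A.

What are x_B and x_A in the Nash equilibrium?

32.6, 64.2

Firm B's profit: π = x_B(178 − (x_B + x_A)) − 16x_B − 0.5x_B².
∂π/∂x_B = 162 − 3x_B − x_A = 0, so x_B = 54 − (1/3)x_A.
For A: ∂π/∂x_A = 161 − 2x_A − x_B = 0 ⇒ x_A = 80.5 − 0.5x_B.
Solving the two reaction functions simultaneously: (1 − (−1/3)(−0.5))x_B = 54 − (1/3)·80.5, so (5/6)x_B = 163/6 and x_B = 32.6.
Then x_A = 80.5 − 0.5·32.6 = 64.2.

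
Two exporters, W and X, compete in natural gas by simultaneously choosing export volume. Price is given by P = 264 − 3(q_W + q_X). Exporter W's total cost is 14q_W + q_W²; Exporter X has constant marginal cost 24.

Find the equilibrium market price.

114

Exporter W's profit: π = q_W(264 − 3(q_W + q_X)) − 14q_W − q_W².
∂π/∂q_W = 250 − 8q_W − 3q_X = 0, so q_W = 31.25 − 0.375q_X.
For X: ∂π/∂q_X = 240 − 6q_X − 3q_W = 0 ⇒ q_X = 40 − 0.5q_W.
Substituting the second reaction function into the first: q_W = 31.25 − 0.375(40 − 0.5q_W), which gives 0.8125q_W = 16.25 ⇒ q_W = 20.
Then q_X = 40 − 0.5·20 = 30.
Equilibrium price: P = 264 − 3·50 = 114.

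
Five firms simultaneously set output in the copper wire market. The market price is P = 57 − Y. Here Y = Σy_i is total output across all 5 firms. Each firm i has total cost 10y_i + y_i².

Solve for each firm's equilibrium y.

5.875

A representative firm's profit is π_i = y_i(57 − Y) − 10y_i − y_i², with Y = y_i + Σ_{j≠i} y_j.
First-order condition: 47 − 4y_i − Σ_{j≠i} y_j = 0.
Imposing symmetry (y_j = y for all j) turns Σ_{j≠i} y_j into 4y, so 47 = 8y and y = 5.875.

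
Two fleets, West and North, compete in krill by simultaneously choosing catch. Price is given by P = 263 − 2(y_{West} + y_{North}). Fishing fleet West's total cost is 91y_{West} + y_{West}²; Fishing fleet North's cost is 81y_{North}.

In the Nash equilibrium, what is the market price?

155.8

Fishing fleet West's profit: π = y_{West}(263 − 2(y_{West} + y_{North})) − 91y_{West} − y_{West}².
∂π/∂y_{West} = 172 − 6y_{West} − 2y_{North} = 0, so y_{West} = 86/3 − (1/3)y_{North}.
For North: ∂π/∂y_{North} = 182 − 4y_{North} − 2y_{West} = 0 ⇒ y_{North} = 45.5 − 0.5y_{West}.
Substituting the second reaction function into the first: y_{West} = 86/3 − (1/3)(45.5 − 0.5y_{West}), which gives (5/6)y_{West} = 13.5 ⇒ y_{West} = 16.2.
Then y_{North} = 45.5 − 0.5·16.2 = 37.4.
Equilibrium price: P = 263 − 2·53.6 = 155.8.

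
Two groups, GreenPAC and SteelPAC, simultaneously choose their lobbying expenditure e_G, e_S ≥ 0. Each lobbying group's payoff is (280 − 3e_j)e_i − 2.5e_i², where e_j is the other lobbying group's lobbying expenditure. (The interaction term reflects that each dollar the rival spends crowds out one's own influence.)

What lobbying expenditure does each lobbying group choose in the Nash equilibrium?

35

GreenPAC's payoff is (280 − 3e_S)e_G − 2.5e_G².
∂π/∂e_G = 280 − 3e_S − 5e_G = 0, so e_G = 56 − 0.6e_S.
By symmetry e_S = e_G; substituting into the reaction function, 1.6e_G = 56 and e_G = 35.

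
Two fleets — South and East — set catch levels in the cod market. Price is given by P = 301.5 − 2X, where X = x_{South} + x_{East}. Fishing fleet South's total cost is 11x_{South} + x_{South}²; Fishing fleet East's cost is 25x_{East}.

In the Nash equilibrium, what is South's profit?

2781.6075

Fishing fleet South's profit: π = x_{South}(301.5 − 2(x_{South} + x_{East})) − 11x_{South} − x_{South}².
∂π/∂x_{South} = 290.5 − 6x_{South} − 2x_{East} = 0, so x_{South} = 581/12 − (1/3)x_{East}.
For East: ∂π/∂x_{East} = 276.5 − 4x_{East} − 2x_{South} = 0 ⇒ x_{East} = 69.125 − 0.5x_{South}.
Plugging x_{East} into South's best response: x_{South} = 581/12 − (1/3)(69.125 − 0.5x_{South}) ⇒ (5/6)x_{South} = 25.375, so x_{South} = 30.45.
Then x_{East} = 69.125 − 0.5·30.45 = 53.9.
Price P = 301.5 − 2·84.35 = 132.8.
South's profit: (132.8 − 11)·30.45 − (30.45)² = 2781.6075.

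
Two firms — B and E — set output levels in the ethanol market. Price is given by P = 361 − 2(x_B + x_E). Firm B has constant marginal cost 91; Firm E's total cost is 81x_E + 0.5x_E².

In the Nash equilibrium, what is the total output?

85.625

Firm B's profit: π = x_B(361 − 2(x_B + x_E)) − 91x_B.
∂π/∂x_B = 270 − 4x_B − 2x_E = 0, so x_B = 67.5 − 0.5x_E.
For E: ∂π/∂x_E = 280 − 5x_E − 2x_B = 0 ⇒ x_E = 56 − 0.4x_B.
Plugging x_E into B's best response: x_B = 67.5 − 0.5(56 − 0.4x_B) ⇒ 0.8x_B = 39.5, so x_B = 49.375.
Then x_E = 56 − 0.4·49.375 = 36.25.
Total output: 49.375 + 36.25 = 85.625.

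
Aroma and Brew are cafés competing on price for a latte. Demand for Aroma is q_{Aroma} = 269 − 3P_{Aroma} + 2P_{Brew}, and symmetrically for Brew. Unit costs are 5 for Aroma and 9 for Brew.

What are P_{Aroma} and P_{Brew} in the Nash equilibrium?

Aroma's profit: π = (P_{Aroma} − 5)(269 − 3P_{Aroma} + 2P_{Brew}).
∂π/∂P_{Aroma} = 284 − 6P_{Aroma} + 2P_{Brew} = 0 ⇒ P_{Aroma} = 142/3 + (1/3)P_{Brew}.
Similarly P_{Brew} = 148/3 + (1/3)P_{Aroma}.
Solving the two reaction functions simultaneously: (1 − (1/3)(1/3))P_{Aroma} = 142/3 + (1/3)·(148/3), so (8/9)P_{Aroma} = 574/9 and P_{Aroma} = 71.75.
Then P_{Brew} = 148/3 + (1/3)·71.75 = 73.25.

71.75, 73.25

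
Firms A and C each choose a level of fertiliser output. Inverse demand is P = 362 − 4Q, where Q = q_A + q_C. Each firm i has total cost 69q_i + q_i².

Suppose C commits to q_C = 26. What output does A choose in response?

Firm A's profit: π = q_A(362 − 4(q_A + q_C)) − 69q_A − q_A².
∂π/∂q_A = 293 − 10q_A − 4q_C = 0, so q_A = 29.3 − 0.4q_C.
At q_C = 26: q_A = 29.3 − 0.4·26 = 18.9.

18.9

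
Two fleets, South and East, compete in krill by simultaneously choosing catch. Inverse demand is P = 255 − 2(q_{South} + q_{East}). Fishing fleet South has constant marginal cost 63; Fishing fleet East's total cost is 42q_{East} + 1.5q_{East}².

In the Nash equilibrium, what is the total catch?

Fishing fleet South's profit: π = q_{South}(255 − 2(q_{South} + q_{East})) − 63q_{South}.
∂π/∂q_{South} = 192 − 4q_{South} − 2q_{East} = 0, so q_{South} = 48 − 0.5q_{East}.
For East: ∂π/∂q_{East} = 213 − 7q_{East} − 2q_{South} = 0 ⇒ q_{East} = 213/7 − (2/7)q_{South}.
Plugging q_{East} into South's best response: q_{South} = 48 − 0.5(213/7 − (2/7)q_{South}) ⇒ (6/7)q_{South} = 459/14, so q_{South} = 38.25.
Then q_{East} = 213/7 − (2/7)·38.25 = 19.5.
Total catch: 38.25 + 19.5 = 57.75.

57.75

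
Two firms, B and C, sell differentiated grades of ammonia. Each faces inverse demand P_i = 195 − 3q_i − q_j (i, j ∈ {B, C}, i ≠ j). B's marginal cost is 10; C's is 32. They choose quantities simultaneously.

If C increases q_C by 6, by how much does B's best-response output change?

Firm B's profit: π = q_B(195 − 3q_B − q_C) − 10q_B.
∂π/∂q_B = 185 − 6q_B − q_C = 0 ⇒ q_B = 185/6 − (1/6)q_C.
The reaction-function slope is −1/6, so a 6-unit rise in q_C moves q_B by −1/6 × 6 = −1. B's best response falls — the actions are strategic substitutes.

-1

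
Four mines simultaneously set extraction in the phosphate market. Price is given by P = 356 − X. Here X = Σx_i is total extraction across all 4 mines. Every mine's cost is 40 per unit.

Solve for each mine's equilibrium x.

63.2

A representative mine's profit is π_i = x_i(356 − X) − 40x_i, with X = x_i + Σ_{j≠i} x_j.
First-order condition: 316 − 2x_i − Σ_{j≠i} x_j = 0.
In a symmetric equilibrium every mine chooses the same x, so Σ_{j≠i} x_j = 3x. The condition becomes 316 − 5x = 0, giving x = 316/5 = 63.2.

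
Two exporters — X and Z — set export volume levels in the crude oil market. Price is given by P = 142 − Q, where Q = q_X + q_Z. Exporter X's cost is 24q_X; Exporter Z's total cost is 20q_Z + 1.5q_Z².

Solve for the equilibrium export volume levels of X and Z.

Exporter X's profit: π = q_X(142 − (q_X + q_Z)) − 24q_X.
∂π/∂q_X = 118 − 2q_X − q_Z = 0, so q_X = 59 − 0.5q_Z.
For Z: ∂π/∂q_Z = 122 − 5q_Z − q_X = 0 ⇒ q_Z = 24.4 − 0.2q_X.
Solving the two reaction functions simultaneously: (1 − (−0.5)(−0.2))q_X = 59 − 0.5·24.4, so 0.9q_X = 46.8 and q_X = 52.
Then q_Z = 24.4 − 0.2·52 = 14.

52, 14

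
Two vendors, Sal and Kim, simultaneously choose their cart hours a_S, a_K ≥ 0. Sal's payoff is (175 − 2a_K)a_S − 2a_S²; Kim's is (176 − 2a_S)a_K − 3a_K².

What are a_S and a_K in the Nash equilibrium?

34.9, 17.7

Expanding Sal's payoff: 175a_S − 2a_Ka_S − 2a_S².
∂π/∂a_S = 175 − 2a_K − 4a_S = 0, so a_S = 43.75 − 0.5a_K.
Likewise for Kim: a_K = 88/3 − (1/3)a_S.
Substituting the second reaction function into the first: a_S = 43.75 − 0.5(88/3 − (1/3)a_S), which gives (5/6)a_S = 349/12 ⇒ a_S = 34.9.
Then a_K = 88/3 − (1/3)·34.9 = 17.7.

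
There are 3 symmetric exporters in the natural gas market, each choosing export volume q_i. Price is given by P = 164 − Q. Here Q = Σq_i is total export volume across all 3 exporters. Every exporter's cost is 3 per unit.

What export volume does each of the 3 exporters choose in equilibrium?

A representative exporter's profit is π_i = q_i(164 − Q) − 3q_i, with Q = q_i + Σ_{j≠i} q_j.
First-order condition: 161 − 2q_i − Σ_{j≠i} q_j = 0.
In a symmetric equilibrium every exporter chooses the same q, so Σ_{j≠i} q_j = 2q. The condition becomes 161 − 4q = 0, giving q = 161/4 = 40.25.

40.25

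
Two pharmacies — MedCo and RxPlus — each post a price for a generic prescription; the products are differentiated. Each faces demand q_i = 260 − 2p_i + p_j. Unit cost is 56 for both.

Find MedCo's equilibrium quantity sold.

MedCo's profit: π = (p_{MedCo} − 56)(260 − 2p_{MedCo} + p_{RxPlus}).
∂π/∂p_{MedCo} = 372 − 4p_{MedCo} + p_{RxPlus} = 0 ⇒ p_{MedCo} = 93 + 0.25p_{RxPlus}.
The game is symmetric, so in equilibrium p_{RxPlus} = p_{MedCo}: the reaction function gives 0.75p_{MedCo} = 93, hence p_{MedCo} = 124.
q_{MedCo} = 260 − 2·124 + 124 = 136.

136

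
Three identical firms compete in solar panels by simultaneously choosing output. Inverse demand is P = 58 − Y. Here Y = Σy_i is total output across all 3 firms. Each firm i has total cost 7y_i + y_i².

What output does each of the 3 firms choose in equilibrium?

A representative firm's profit is π_i = y_i(58 − Y) − 7y_i − y_i², with Y = y_i + Σ_{j≠i} y_j.
First-order condition: 51 − 4y_i − Σ_{j≠i} y_j = 0.
With identical firms, set every y_j = y: then 51 − 4y − 2y = 0, i.e. y = 51/6 = 8.5.

8.5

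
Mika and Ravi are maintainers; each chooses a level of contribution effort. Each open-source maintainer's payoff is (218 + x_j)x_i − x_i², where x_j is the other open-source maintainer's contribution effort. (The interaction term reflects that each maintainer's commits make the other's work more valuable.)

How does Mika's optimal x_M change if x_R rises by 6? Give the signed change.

Mika's payoff is (218 + x_R)x_M − x_M².
∂π/∂x_M = 218 + x_R − 2x_M = 0, so x_M = 109 + 0.5x_R.
The reaction-function slope is 0.5, so a 6-unit rise in x_R moves x_M by 0.5 × 6 = 3. Mika's best response rises — the actions are strategic complements.

3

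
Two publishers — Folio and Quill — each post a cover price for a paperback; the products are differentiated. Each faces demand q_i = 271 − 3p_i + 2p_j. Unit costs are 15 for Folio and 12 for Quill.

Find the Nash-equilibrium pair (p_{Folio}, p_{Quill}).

78.4375, 77.3125

Folio's profit: π = (p_{Folio} − 15)(271 − 3p_{Folio} + 2p_{Quill}).
∂π/∂p_{Folio} = 316 − 6p_{Folio} + 2p_{Quill} = 0 ⇒ p_{Folio} = 158/3 + (1/3)p_{Quill}.
Similarly p_{Quill} = 307/6 + (1/3)p_{Folio}.
Plugging p_{Quill} into Folio's best response: p_{Folio} = 158/3 + (1/3)(307/6 + (1/3)p_{Folio}) ⇒ (8/9)p_{Folio} = 1255/18, so p_{Folio} = 78.4375.
Then p_{Quill} = 307/6 + (1/3)·78.4375 = 77.3125.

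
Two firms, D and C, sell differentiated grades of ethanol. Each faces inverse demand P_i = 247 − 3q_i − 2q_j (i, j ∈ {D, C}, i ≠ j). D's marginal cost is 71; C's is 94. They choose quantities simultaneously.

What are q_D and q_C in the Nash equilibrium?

23.4375, 17.6875

Firm D's profit: π = q_D(247 − 3q_D − 2q_C) − 71q_D.
∂π/∂q_D = 176 − 6q_D − 2q_C = 0 ⇒ q_D = 88/3 − (1/3)q_C.
Similarly q_C = 25.5 − (1/3)q_D.
Substituting the second reaction function into the first: q_D = 88/3 − (1/3)(25.5 − (1/3)q_D), which gives (8/9)q_D = 125/6 ⇒ q_D = 23.4375.
Then q_C = 25.5 − (1/3)·23.4375 = 17.6875.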